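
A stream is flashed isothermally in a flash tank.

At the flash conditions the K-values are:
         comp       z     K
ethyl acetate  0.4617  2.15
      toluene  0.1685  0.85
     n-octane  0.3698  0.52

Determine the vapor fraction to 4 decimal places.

ψ = 0.6963

Newton iteration, ψ⁰ = 0.5:
  ψ = 0.5000: g = 0.07623, g' = -0.3981 → ψ = 0.6915
  ψ = 0.6915: g = 0.00187, g' = -0.3851 → ψ = 0.6963
Converged at ψ = 0.6963.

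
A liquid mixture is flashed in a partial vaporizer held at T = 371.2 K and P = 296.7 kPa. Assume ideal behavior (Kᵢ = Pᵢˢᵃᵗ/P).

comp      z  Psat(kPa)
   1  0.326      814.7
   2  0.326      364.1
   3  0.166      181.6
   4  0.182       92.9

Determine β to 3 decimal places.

β = 0.684

Raoult's law: Kᵢ = Pᵢˢᵃᵗ/P = Pᵢˢᵃᵗ/296.7.
  K_1 = 814.7/296.7 = 2.74587, K_2 = 364.1/296.7 = 1.22717, K_3 = 181.6/296.7 = 0.61207, K_4 = 92.9/296.7 = 0.31311
Let β = V/F and solve Σ zᵢ(Kᵢ−1)/(1+β(Kᵢ−1)) = 0.
Check two-phase: ΣzᵢKᵢ = 1.454 > 1 and Σzᵢ/Kᵢ = 1.237 > 1, so g(0) = 0.454 > 0 and g(1) = -0.237 < 0.
Iterate (Newton) starting at β = 0.5:
  β = 0.500: g = 0.1001, g' = -0.534 → β = 0.687
  β = 0.687: g = -0.0018, g' = -0.572 → β = 0.684
Converged at β = 0.684.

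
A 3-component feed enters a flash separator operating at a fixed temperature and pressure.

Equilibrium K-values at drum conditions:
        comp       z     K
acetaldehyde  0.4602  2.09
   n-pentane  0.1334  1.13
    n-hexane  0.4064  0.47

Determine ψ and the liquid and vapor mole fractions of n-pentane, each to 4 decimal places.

Rachford–Rice: g(ψ) = Σ zᵢ(Kᵢ−1)/(1+ψ(Kᵢ−1)) = 0.
Feasibility: ΣzᵢKᵢ = 1.3036, Σzᵢ/Kᵢ = 1.2029 — both > 1, two phases present.
Iterate (Newton) starting at ψ = 0.6:
  ψ = 0.6000: g = 0.00354, g' = -0.4472 → ψ = 0.6079
Converged at ψ = 0.6079.
Compositions from xᵢ = zᵢ/(1+ψ(Kᵢ−1)), yᵢ = Kᵢxᵢ:
  acetaldehyde: x = 0.2768, y = 0.5785
  n-pentane: x = 0.1236, y = 0.1397
  n-hexane: x = 0.5996, y = 0.2818

ψ = 0.6079, x_n-pentane = 0.1236, y_n-pentane = 0.1397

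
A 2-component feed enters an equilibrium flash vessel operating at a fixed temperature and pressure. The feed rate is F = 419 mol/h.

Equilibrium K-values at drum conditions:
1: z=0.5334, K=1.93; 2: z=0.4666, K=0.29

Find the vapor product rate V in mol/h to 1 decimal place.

V = 104.6 mol/h

Iterate (Newton) starting at ψ = 0.5:
  ψ = 0.5000: g = -0.17501, g' = -0.7803 → ψ = 0.2757
  ψ = 0.2757: g = -0.01710, g' = -0.6559 → ψ = 0.2496
  ψ = 0.2496: g = -0.00006, g' = -0.6513 → ψ = 0.2495
Converged at ψ = 0.2495.
Then V = ψ·F = 0.2495·419 = 104.6 mol/h and L = F − V = 314.4 mol/h.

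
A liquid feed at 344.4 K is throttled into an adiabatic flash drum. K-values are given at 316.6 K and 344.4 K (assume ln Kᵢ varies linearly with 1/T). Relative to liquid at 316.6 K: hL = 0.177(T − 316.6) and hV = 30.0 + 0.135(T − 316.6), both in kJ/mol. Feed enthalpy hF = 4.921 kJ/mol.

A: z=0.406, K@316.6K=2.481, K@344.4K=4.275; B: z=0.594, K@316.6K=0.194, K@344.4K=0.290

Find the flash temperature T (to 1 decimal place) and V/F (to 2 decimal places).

T = 319.5 K, V/F = 0.15

Adiabatic flash: solve Rachford–Rice at each trial T, then check hF = ψ·hV(T) + (1−ψ)·hL(T).
  T = 316.6 K: K = (2.481, 0.194), RR gives ψ = 0.103, H_out = 3.079 kJ/mol
  T = 344.4 K: K = (4.275, 0.290), RR gives ψ = 0.390, H_out = 16.178 kJ/mol
  T = 330.5 K: K = (3.294, 0.239), RR gives ψ = 0.275, H_out = 10.542 kJ/mol
  T = 323.6 K: K = (2.870, 0.216), RR gives ψ = 0.200, H_out = 7.190 kJ/mol
  T = 320.1 K: K = (2.671, 0.205), RR gives ψ = 0.155, H_out = 5.249 kJ/mol
  T = 318.4 K: K = (2.577, 0.200), RR gives ψ = 0.131, H_out = 4.228 kJ/mol
  T = 319.2 K: K = (2.621, 0.202), RR gives ψ = 0.142, H_out = 4.715 kJ/mol
Linear interpolation between T = 319.2 (H_out = 4.715) and T = 320.1 (H_out = 5.249) on hF = 4.921 gives T ≈ 319.5 K, at which ψ = 0.15.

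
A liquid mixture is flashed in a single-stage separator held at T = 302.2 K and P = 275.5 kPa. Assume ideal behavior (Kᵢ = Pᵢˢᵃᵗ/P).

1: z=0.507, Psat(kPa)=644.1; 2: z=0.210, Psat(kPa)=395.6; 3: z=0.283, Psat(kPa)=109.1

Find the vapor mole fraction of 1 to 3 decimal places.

y_1 = 0.538

Raoult's law: Kᵢ = Pᵢˢᵃᵗ/P = Pᵢˢᵃᵗ/275.5.
  K_1 = 644.1/275.5 = 2.33793, K_2 = 395.6/275.5 = 1.43593, K_3 = 109.1/275.5 = 0.39601
Let ψ = V/F and solve Σ zᵢ(Kᵢ−1)/(1+ψ(Kᵢ−1)) = 0.
g(0) = ΣzᵢKᵢ − 1 = 0.599 and g(1) = 1 − Σzᵢ/Kᵢ = -0.078, so a root lies in (0, 1).
Iterate (Newton) starting at ψ = 0.37:
  ψ = 0.370: g = 0.3124, g' = -0.607 → ψ = 0.885
  ψ = 0.885: g = 0.0095, g' = -0.687 → ψ = 0.899
Converged at ψ = 0.899.
Compositions from xᵢ = zᵢ/(1+ψ(Kᵢ−1)), yᵢ = Kᵢxᵢ:
  1: x = 0.230, y = 0.538
  2: x = 0.151, y = 0.217
  3: x = 0.619, y = 0.245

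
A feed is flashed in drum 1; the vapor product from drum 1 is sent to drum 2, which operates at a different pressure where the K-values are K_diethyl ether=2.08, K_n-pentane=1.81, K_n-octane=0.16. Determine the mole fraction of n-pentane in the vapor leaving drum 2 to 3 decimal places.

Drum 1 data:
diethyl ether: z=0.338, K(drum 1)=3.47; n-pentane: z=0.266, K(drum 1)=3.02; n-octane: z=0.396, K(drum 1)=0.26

y_n-pentane (drum 2) = 0.394

Drum 1:
Newton–Raphson from ψ₁ = 0.5:
  ψ₁ = 0.500: g = 0.1757, g' = -1.228 → ψ₁ = 0.643
  ψ₁ = 0.643: g = -0.0029, g' = -1.303 → ψ₁ = 0.641
Converged at ψ₁ = 0.641.
Drum-1 compositions:
  diethyl ether: x = 0.131, y = 0.454
  n-pentane: x = 0.116, y = 0.350
  n-octane: x = 0.753, y = 0.196
Drum-2 feed = drum-1 vapor: z₂ = (0.4541, 0.3501, 0.1958).
Drum 2:
Let ψ₂ = V/F and solve Σ zᵢ(Kᵢ−1)/(1+ψ₂(Kᵢ−1)) = 0.
Feasibility: ΣzᵢKᵢ = 1.609, Σzᵢ/Kᵢ = 1.636 — both > 1, two phases present.
Newton iteration, ψ₂⁰ = 0.34:
  ψ₂ = 0.340: g = 0.3508, g' = -0.695 → ψ₂ = 0.844
  ψ₂ = 0.844: g = -0.1411, g' = -1.862 → ψ₂ = 0.769
  ψ₂ = 0.769: g = -0.0216, g' = -1.346 → ψ₂ = 0.753
  ψ₂ = 0.753: g = -0.0006, g' = -1.271 → ψ₂ = 0.752
Converged at ψ₂ = 0.752.
  diethyl ether: x = 0.251, y = 0.521
  n-pentane: x = 0.218, y = 0.394
  n-octane: x = 0.532, y = 0.085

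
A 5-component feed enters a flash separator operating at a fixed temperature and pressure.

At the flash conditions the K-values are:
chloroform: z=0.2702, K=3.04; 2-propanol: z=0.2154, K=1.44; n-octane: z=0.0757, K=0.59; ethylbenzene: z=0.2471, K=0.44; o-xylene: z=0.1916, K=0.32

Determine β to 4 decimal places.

Rachford–Rice: g(β) = Σ zᵢ(Kᵢ−1)/(1+β(Kᵢ−1)) = 0.
g(0) = ΣzᵢKᵢ − 1 = 0.3463 and g(1) = 1 − Σzᵢ/Kᵢ = -0.5271, so a root lies in (0, 1).
Newton iteration, β⁰ = 0.44:
  β = 0.4400: g = -0.03752, g' = -0.6773 → β = 0.3846
  β = 0.3846: g = 0.00029, g' = -0.6898 → β = 0.3850
Converged at β = 0.3850.

β = 0.3850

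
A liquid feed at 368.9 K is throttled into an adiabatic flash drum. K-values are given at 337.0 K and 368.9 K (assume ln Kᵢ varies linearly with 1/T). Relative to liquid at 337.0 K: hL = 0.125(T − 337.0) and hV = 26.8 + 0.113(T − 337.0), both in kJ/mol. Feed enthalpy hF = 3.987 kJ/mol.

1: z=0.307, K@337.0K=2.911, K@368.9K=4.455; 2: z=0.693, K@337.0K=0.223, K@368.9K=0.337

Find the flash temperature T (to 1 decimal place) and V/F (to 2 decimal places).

T = 345.7 K, V/F = 0.11

Adiabatic flash: solve Rachford–Rice at each trial T, then check hF = ψ·hV(T) + (1−ψ)·hL(T).
  T = 337.0 K: K = (2.911, 0.223), RR gives ψ = 0.032, H_out = 0.870 kJ/mol
  T = 368.9 K: K = (4.455, 0.337), RR gives ψ = 0.262, H_out = 10.921 kJ/mol
  T = 352.9 K: K = (3.634, 0.277), RR gives ψ = 0.161, H_out = 6.277 kJ/mol
  T = 344.9 K: K = (3.258, 0.249), RR gives ψ = 0.102, H_out = 3.706 kJ/mol
  T = 348.9 K: K = (3.443, 0.262), RR gives ψ = 0.133, H_out = 5.021 kJ/mol
  T = 346.9 K: K = (3.350, 0.256), RR gives ψ = 0.117, H_out = 4.372 kJ/mol
Linear interpolation between T = 344.9 (H_out = 3.706) and T = 346.9 (H_out = 4.372) on hF = 3.987 gives T ≈ 345.7 K, at which ψ = 0.11.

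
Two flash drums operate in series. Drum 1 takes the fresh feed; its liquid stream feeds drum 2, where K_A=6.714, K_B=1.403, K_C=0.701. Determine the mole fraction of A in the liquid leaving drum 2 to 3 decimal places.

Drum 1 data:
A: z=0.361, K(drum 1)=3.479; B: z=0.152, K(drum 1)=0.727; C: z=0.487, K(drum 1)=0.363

x_A (drum 2) = 0.035

Drum 1:
Newton–Raphson from ψ₁ = 0.68:
  ψ₁ = 0.680: g = -0.2650, g' = -0.940 → ψ₁ = 0.398
  ψ₁ = 0.398: g = -0.0116, g' = -0.931 → ψ₁ = 0.385
  ψ₁ = 0.385: g = 0.0001, g' = -0.941 → ψ₁ = 0.386
Converged at ψ₁ = 0.386.
Drum-1 compositions:
  A: x = 0.185, y = 0.642
  B: x = 0.170, y = 0.124
  C: x = 0.646, y = 0.234
Drum-2 feed = drum-1 liquid: z₂ = (0.1846, 0.1699, 0.6455).
Drum 2:
Newton–Raphson from ψ₂ = 0.5:
  ψ₂ = 0.500: g = 0.1035, g' = -0.504 → ψ₂ = 0.705
  ψ₂ = 0.705: g = 0.0184, g' = -0.348 → ψ₂ = 0.758
  ψ₂ = 0.758: g = 0.0006, g' = -0.325 → ψ₂ = 0.760
Converged at ψ₂ = 0.760.
  A: x = 0.035, y = 0.232
  B: x = 0.130, y = 0.182
  C: x = 0.835, y = 0.586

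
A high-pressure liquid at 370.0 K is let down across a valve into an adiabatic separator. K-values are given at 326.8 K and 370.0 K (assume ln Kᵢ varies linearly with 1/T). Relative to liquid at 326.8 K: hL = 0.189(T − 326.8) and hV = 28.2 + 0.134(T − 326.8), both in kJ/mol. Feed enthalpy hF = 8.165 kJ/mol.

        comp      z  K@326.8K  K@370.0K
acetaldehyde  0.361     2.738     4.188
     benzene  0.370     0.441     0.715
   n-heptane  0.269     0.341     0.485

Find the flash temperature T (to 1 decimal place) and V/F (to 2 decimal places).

T = 330.2 K, V/F = 0.27

Adiabatic flash: solve Rachford–Rice at each trial T, then check hF = ψ·hV(T) + (1−ψ)·hL(T).
  T = 326.8 K: K = (2.738, 0.441, 0.341), RR gives ψ = 0.232, H_out = 6.549 kJ/mol
  T = 370.0 K: K = (4.188, 0.715, 0.485), RR gives ψ = 0.714, H_out = 26.593 kJ/mol
  T = 348.4 K: K = (3.431, 0.570, 0.411), RR gives ψ = 0.458, H_out = 16.463 kJ/mol
  T = 337.6 K: K = (3.076, 0.503, 0.376), RR gives ψ = 0.346, H_out = 11.595 kJ/mol
  T = 332.2 K: K = (2.905, 0.472, 0.358), RR gives ψ = 0.290, H_out = 9.112 kJ/mol
  T = 329.5 K: K = (2.821, 0.456, 0.350), RR gives ψ = 0.261, H_out = 7.843 kJ/mol
  T = 330.9 K: K = (2.864, 0.464, 0.354), RR gives ψ = 0.276, H_out = 8.504 kJ/mol
Linear interpolation between T = 329.5 (H_out = 7.843) and T = 330.9 (H_out = 8.504) on hF = 8.165 gives T ≈ 330.2 K, at which ψ = 0.27.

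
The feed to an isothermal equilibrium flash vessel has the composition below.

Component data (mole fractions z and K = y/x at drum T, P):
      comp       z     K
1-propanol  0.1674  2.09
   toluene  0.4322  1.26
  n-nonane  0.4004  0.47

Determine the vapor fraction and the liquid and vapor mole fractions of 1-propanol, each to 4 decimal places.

Material balance + equilibrium reduce to Σ zᵢ(Kᵢ−1)/(1+ψ(Kᵢ−1)) = 0.
g(0) = ΣzᵢKᵢ − 1 = 0.0826 and g(1) = 1 − Σzᵢ/Kᵢ = -0.2750, so a root lies in (0, 1).
Newton iteration, ψ⁰ = 0.5:
  ψ = 0.5000: g = -0.07118, g' = -0.3144 → ψ = 0.2736
  ψ = 0.2736: g = -0.00274, g' = -0.2973 → ψ = 0.2644
Converged at ψ = 0.2644.
Compositions from xᵢ = zᵢ/(1+ψ(Kᵢ−1)), yᵢ = Kᵢxᵢ:
  1-propanol: x = 0.1300, y = 0.2716
  toluene: x = 0.4044, y = 0.5095
  n-nonane: x = 0.4656, y = 0.2189

ψ = 0.2644, x_1-propanol = 0.1300, y_1-propanol = 0.2716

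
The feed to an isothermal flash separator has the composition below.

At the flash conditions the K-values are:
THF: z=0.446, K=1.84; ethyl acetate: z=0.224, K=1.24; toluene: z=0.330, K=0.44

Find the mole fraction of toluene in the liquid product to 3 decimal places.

Material balance + equilibrium reduce to Σ zᵢ(Kᵢ−1)/(1+V/F(Kᵢ−1)) = 0.
Feasibility: ΣzᵢKᵢ = 1.244, Σzᵢ/Kᵢ = 1.173 — both > 1, two phases present.
Newton iteration, V/F⁰ = 0.5:
  V/F = 0.500: g = 0.0552, g' = -0.366 → V/F = 0.651
  V/F = 0.651: g = -0.0020, g' = -0.397 → V/F = 0.646
Converged at V/F = 0.646.
Compositions from xᵢ = zᵢ/(1+V/F(Kᵢ−1)), yᵢ = Kᵢxᵢ:
  THF: x = 0.289, y = 0.532
  ethyl acetate: x = 0.194, y = 0.240
  toluene: x = 0.517, y = 0.227

x_toluene = 0.517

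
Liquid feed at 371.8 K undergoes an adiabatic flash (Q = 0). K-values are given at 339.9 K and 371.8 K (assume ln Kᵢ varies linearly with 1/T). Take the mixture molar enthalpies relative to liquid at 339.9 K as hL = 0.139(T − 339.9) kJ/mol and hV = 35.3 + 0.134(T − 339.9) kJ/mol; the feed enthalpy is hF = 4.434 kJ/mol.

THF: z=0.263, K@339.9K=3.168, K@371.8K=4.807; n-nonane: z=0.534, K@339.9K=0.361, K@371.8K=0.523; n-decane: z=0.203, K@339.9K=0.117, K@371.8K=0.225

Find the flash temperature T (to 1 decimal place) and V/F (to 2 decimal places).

T = 347.4 K, V/F = 0.10

Adiabatic flash: solve Rachford–Rice at each trial T, then check hF = ψ·hV(T) + (1−ψ)·hL(T).
  T = 339.9 K: K = (3.168, 0.361, 0.117), RR gives ψ = 0.032, H_out = 1.139 kJ/mol
  T = 371.8 K: K = (4.807, 0.523, 0.225), RR gives ψ = 0.272, H_out = 13.988 kJ/mol
  T = 355.9 K: K = (3.942, 0.438, 0.165), RR gives ψ = 0.161, H_out = 7.880 kJ/mol
  T = 347.9 K: K = (3.543, 0.399, 0.139), RR gives ψ = 0.100, H_out = 4.647 kJ/mol
  T = 343.9 K: K = (3.352, 0.380, 0.128), RR gives ψ = 0.067, H_out = 2.937 kJ/mol
  T = 345.9 K: K = (3.447, 0.389, 0.134), RR gives ψ = 0.084, H_out = 3.801 kJ/mol
Linear interpolation between T = 345.9 (H_out = 3.801) and T = 347.9 (H_out = 4.647) on hF = 4.434 gives T ≈ 347.4 K, at which ψ = 0.10.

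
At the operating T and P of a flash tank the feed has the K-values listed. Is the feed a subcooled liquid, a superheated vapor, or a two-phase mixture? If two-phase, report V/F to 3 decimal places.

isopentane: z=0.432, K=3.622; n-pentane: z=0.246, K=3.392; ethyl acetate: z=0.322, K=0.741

superheated vapor

ΣzᵢKᵢ = 2.638; Σzᵢ/Kᵢ = 0.626.
Since Σzᵢ/Kᵢ < 1 the mixture is above its dew point — single vapor phase.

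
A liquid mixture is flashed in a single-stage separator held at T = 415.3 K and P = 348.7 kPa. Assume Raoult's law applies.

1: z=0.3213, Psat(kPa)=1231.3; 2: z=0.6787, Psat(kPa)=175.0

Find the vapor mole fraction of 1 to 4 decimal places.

Raoult's law: Kᵢ = Pᵢˢᵃᵗ/P = Pᵢˢᵃᵗ/348.7.
  K_1 = 1231.3/348.7 = 3.531116, K_2 = 175.0/348.7 = 0.501864
Rachford–Rice: g(ψ) = Σ zᵢ(Kᵢ−1)/(1+ψ(Kᵢ−1)) = 0.
Check two-phase: ΣzᵢKᵢ = 1.4752 > 1 and Σzᵢ/Kᵢ = 1.4433 > 1, so g(0) = 0.4752 > 0 and g(1) = -0.4433 < 0.
Binary case is linear: z₁(K₁−1)(1+ψ(K₂−1)) + z₂(K₂−1)(1+ψ(K₁−1)) = 0
⇒ ψ = [z₁(K₁−1)+z₂(K₂−1)] / [−(K₁−1)(K₂−1)] = 0.47516/1.26084 = 0.3769
Compositions from xᵢ = zᵢ/(1+ψ(Kᵢ−1)), yᵢ = Kᵢxᵢ:
  1: x = 0.1644, y = 0.5807
  2: x = 0.8356, y = 0.4193

y_1 = 0.5807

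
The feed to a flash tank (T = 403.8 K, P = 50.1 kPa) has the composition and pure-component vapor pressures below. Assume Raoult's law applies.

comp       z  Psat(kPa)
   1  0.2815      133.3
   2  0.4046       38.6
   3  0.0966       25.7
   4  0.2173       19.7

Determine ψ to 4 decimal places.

Raoult's law: Kᵢ = Pᵢˢᵃᵗ/P = Pᵢˢᵃᵗ/50.1.
  K_1 = 133.3/50.1 = 2.660679, K_2 = 38.6/50.1 = 0.770459, K_3 = 25.7/50.1 = 0.512974, K_4 = 19.7/50.1 = 0.393214
Let ψ = V/F and solve Σ zᵢ(Kᵢ−1)/(1+ψ(Kᵢ−1)) = 0.
Feasibility: ΣzᵢKᵢ = 1.1957, Σzᵢ/Kᵢ = 1.3719 — both > 1, two phases present.
Iterate (Newton) starting at ψ = 0.48:
  ψ = 0.4800: g = -0.09169, g' = -0.4656 → ψ = 0.2831
  ψ = 0.2831: g = 0.00489, g' = -0.5311 → ψ = 0.2923
Converged at ψ = 0.2923.

ψ = 0.2923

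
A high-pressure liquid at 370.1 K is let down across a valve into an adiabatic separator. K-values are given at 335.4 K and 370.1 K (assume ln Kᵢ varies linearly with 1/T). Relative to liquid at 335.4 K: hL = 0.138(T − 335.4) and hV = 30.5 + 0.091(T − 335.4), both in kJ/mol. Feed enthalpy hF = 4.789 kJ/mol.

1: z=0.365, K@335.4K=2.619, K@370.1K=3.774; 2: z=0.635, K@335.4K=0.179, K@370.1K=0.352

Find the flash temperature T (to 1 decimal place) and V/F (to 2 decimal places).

Adiabatic flash: solve Rachford–Rice at each trial T, then check hF = ψ·hV(T) + (1−ψ)·hL(T).
  T = 335.4 K: K = (2.619, 0.179), RR gives ψ = 0.052, H_out = 1.597 kJ/mol
  T = 370.1 K: K = (3.774, 0.352), RR gives ψ = 0.334, H_out = 14.441 kJ/mol
  T = 352.8 K: K = (3.174, 0.255), RR gives ψ = 0.198, H_out = 8.283 kJ/mol
  T = 344.1 K: K = (2.890, 0.215), RR gives ψ = 0.129, H_out = 5.079 kJ/mol
  T = 339.8 K: K = (2.755, 0.197), RR gives ψ = 0.092, H_out = 3.405 kJ/mol
  T = 342.0 K: K = (2.824, 0.206), RR gives ψ = 0.111, H_out = 4.271 kJ/mol
Linear interpolation between T = 342.0 (H_out = 4.271) and T = 344.1 (H_out = 5.079) on hF = 4.789 gives T ≈ 343.3 K, at which ψ = 0.12.

T = 343.3 K, V/F = 0.12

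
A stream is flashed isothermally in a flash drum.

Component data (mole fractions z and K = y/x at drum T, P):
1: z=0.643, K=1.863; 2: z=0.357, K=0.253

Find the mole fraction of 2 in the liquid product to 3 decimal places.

Newton iteration, ψ⁰ = 0.5:
  ψ = 0.500: g = -0.0380, g' = -0.741 → ψ = 0.449
  ψ = 0.449: g = -0.0011, g' = -0.700 → ψ = 0.447
Converged at ψ = 0.447.
Compositions from xᵢ = zᵢ/(1+ψ(Kᵢ−1)), yᵢ = Kᵢxᵢ:
  1: x = 0.464, y = 0.864
  2: x = 0.536, y = 0.136

x_2 = 0.536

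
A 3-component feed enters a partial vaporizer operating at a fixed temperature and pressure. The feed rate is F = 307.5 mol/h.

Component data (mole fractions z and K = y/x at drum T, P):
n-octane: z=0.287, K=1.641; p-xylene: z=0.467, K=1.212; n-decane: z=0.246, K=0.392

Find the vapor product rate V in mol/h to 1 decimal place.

V = 169.1 mol/h

Material balance + equilibrium reduce to Σ zᵢ(Kᵢ−1)/(1+ψ(Kᵢ−1)) = 0.
g(0) = ΣzᵢKᵢ − 1 = 0.133 and g(1) = 1 − Σzᵢ/Kᵢ = -0.188, so a root lies in (0, 1).
Newton–Raphson from ψ = 0.5:
  ψ = 0.500: g = 0.0139, g' = -0.273 → ψ = 0.551
  ψ = 0.551: g = -0.0004, g' = -0.287 → ψ = 0.550
Converged at ψ = 0.550.
Then V = ψ·F = 0.5499·307.5 = 169.1 mol/h and L = F − V = 138.4 mol/h.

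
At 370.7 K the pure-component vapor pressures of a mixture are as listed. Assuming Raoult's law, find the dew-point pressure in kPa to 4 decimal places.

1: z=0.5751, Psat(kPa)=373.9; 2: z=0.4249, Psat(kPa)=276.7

At the dew point ψ → 1, so Σzᵢ/Kᵢ = 1 with Kᵢ = Pᵢˢᵃᵗ/P ⇒ 1/P = Σzᵢ/Pᵢˢᵃᵗ.
1/P = 0.5751/373.9 + 0.4249/276.7 = 0.0030737 ⇒ P = 325.3397 kPa

Pdew = 325.3397 kPa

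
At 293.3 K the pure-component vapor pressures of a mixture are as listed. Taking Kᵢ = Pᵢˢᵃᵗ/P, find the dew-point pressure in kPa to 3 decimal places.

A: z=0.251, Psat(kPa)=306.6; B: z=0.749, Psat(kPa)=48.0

At the dew point ψ → 1, so Σzᵢ/Kᵢ = 1 with Kᵢ = Pᵢˢᵃᵗ/P ⇒ 1/P = Σzᵢ/Pᵢˢᵃᵗ.
1/P = 0.251/306.6 + 0.749/48.0 = 0.016423 ⇒ P = 60.891 kPa

Pdew = 60.891 kPa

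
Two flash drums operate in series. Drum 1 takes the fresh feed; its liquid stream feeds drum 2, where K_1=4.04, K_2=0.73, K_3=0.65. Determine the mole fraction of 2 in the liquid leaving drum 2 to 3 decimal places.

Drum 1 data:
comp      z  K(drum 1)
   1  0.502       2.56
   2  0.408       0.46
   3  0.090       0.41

x_2 (drum 2) = 0.733

Drum 1:
Newton–Raphson from ψ₁ = 0.51:
  ψ₁ = 0.510: g = 0.0561, g' = -0.670 → ψ₁ = 0.594
  ψ₁ = 0.594: g = 0.0005, g' = -0.661 → ψ₁ = 0.595
Converged at ψ₁ = 0.595.
Drum-1 compositions:
  1: x = 0.260, y = 0.667
  2: x = 0.601, y = 0.276
  3: x = 0.139, y = 0.057
Drum-2 feed = drum-1 liquid: z₂ = (0.2604, 0.6009, 0.1386).
Drum 2:
Let ψ₂ = V/F and solve Σ zᵢ(Kᵢ−1)/(1+ψ₂(Kᵢ−1)) = 0.
g(0) = ΣzᵢKᵢ − 1 = 0.581 and g(1) = 1 − Σzᵢ/Kᵢ = -0.101, so a root lies in (0, 1).
Newton–Raphson from ψ₂ = 0.4:
  ψ₂ = 0.400: g = 0.1190, g' = -0.568 → ψ₂ = 0.609
  ψ₂ = 0.609: g = 0.0217, g' = -0.386 → ψ₂ = 0.666
  ψ₂ = 0.666: g = 0.0008, g' = -0.357 → ψ₂ = 0.668
Converged at ψ₂ = 0.668.
  1: x = 0.086, y = 0.347
  2: x = 0.733, y = 0.535
  3: x = 0.181, y = 0.118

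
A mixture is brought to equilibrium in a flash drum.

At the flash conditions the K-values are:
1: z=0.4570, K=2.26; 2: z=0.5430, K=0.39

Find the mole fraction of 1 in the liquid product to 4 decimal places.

x_1 = 0.3262

Material balance + equilibrium reduce to Σ zᵢ(Kᵢ−1)/(1+V/F(Kᵢ−1)) = 0.
g(0) = ΣzᵢKᵢ − 1 = 0.2446 and g(1) = 1 − Σzᵢ/Kᵢ = -0.5945, so a root lies in (0, 1).
Binary case is linear: z₁(K₁−1)(1+V/F(K₂−1)) + z₂(K₂−1)(1+V/F(K₁−1)) = 0
⇒ V/F = [z₁(K₁−1)+z₂(K₂−1)] / [−(K₁−1)(K₂−1)] = 0.24459/0.76860 = 0.3182
Compositions from xᵢ = zᵢ/(1+V/F(Kᵢ−1)), yᵢ = Kᵢxᵢ:
  1: x = 0.3262, y = 0.7372
  2: x = 0.6738, y = 0.2628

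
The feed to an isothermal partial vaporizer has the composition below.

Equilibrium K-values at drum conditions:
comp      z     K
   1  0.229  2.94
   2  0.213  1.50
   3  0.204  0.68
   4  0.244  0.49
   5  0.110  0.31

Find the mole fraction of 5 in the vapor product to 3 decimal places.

y_5 = 0.047

Rachford–Rice: g(β) = Σ zᵢ(Kᵢ−1)/(1+β(Kᵢ−1)) = 0.
Feasibility: ΣzᵢKᵢ = 1.285, Σzᵢ/Kᵢ = 1.373 — both > 1, two phases present.
Iterate (Newton) starting at β = 0.5:
  β = 0.500: g = -0.0499, g' = -0.522 → β = 0.404
  β = 0.404: g = 0.0005, g' = -0.537 → β = 0.405
Converged at β = 0.405.
Compositions from xᵢ = zᵢ/(1+β(Kᵢ−1)), yᵢ = Kᵢxᵢ:
  1: x = 0.128, y = 0.377
  2: x = 0.177, y = 0.266
  3: x = 0.234, y = 0.159
  4: x = 0.308, y = 0.151
  5: x = 0.153, y = 0.047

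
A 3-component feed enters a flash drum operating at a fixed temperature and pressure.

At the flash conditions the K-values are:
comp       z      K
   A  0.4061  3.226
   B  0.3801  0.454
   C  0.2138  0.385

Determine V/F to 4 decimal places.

V/F = 0.4438

Rachford–Rice: g(V/F) = Σ zᵢ(Kᵢ−1)/(1+V/F(Kᵢ−1)) = 0.
g(0) = ΣzᵢKᵢ − 1 = 0.5650 and g(1) = 1 − Σzᵢ/Kᵢ = -0.5184, so a root lies in (0, 1).
Newton iteration, V/F⁰ = 0.68:
  V/F = 0.6800: g = -0.19647, g' = -0.8440 → V/F = 0.4472
  V/F = 0.4472: g = -0.00295, g' = -0.8575 → V/F = 0.4438
Converged at V/F = 0.4438.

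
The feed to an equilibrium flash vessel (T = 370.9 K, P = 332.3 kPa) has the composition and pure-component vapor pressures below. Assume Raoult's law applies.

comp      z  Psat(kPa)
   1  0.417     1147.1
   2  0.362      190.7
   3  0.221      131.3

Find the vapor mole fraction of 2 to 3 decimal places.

y_2 = 0.278

Raoult's law: Kᵢ = Pᵢˢᵃᵗ/P = Pᵢˢᵃᵗ/332.3.
  K_1 = 1147.1/332.3 = 3.45200, K_2 = 190.7/332.3 = 0.57388, K_3 = 131.3/332.3 = 0.39512
Material balance + equilibrium reduce to Σ zᵢ(Kᵢ−1)/(1+V/F(Kᵢ−1)) = 0.
Check two-phase: ΣzᵢKᵢ = 1.735 > 1 and Σzᵢ/Kᵢ = 1.311 > 1, so g(0) = 0.735 > 0 and g(1) = -0.311 < 0.
Iterate (Newton) starting at V/F = 0.3:
  V/F = 0.300: g = 0.2489, g' = -1.039 → V/F = 0.540
  V/F = 0.540: g = 0.0414, g' = -0.754 → V/F = 0.594
  V/F = 0.594: g = 0.0007, g' = -0.730 → V/F = 0.595
Converged at V/F = 0.595.
Compositions from xᵢ = zᵢ/(1+V/F(Kᵢ−1)), yᵢ = Kᵢxᵢ:
  1: x = 0.170, y = 0.585
  2: x = 0.485, y = 0.278
  3: x = 0.345, y = 0.136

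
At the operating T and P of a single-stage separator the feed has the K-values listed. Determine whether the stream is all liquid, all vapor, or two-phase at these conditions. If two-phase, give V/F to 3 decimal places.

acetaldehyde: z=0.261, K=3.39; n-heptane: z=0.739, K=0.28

two-phase, V/F = 0.053

ΣzᵢKᵢ = 1.092; Σzᵢ/Kᵢ = 2.716.
Both exceed 1, so a two-phase solution exists.
Material balance + equilibrium reduce to Σ zᵢ(Kᵢ−1)/(1+ψ(Kᵢ−1)) = 0.
Binary case is linear: z₁(K₁−1)(1+ψ(K₂−1)) + z₂(K₂−1)(1+ψ(K₁−1)) = 0
⇒ ψ = [z₁(K₁−1)+z₂(K₂−1)] / [−(K₁−1)(K₂−1)] = 0.0917/1.7208 = 0.053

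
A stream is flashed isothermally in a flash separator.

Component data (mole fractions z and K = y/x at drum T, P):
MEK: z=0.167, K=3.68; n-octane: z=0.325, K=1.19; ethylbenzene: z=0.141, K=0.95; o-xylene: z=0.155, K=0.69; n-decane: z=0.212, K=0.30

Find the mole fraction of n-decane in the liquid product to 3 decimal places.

Rachford–Rice: g(V/F) = Σ zᵢ(Kᵢ−1)/(1+V/F(Kᵢ−1)) = 0.
Feasibility: ΣzᵢKᵢ = 1.306, Σzᵢ/Kᵢ = 1.398 — both > 1, two phases present.
Iterate (Newton) starting at V/F = 0.5:
  V/F = 0.500: g = -0.0447, g' = -0.496 → V/F = 0.410
Converged at V/F = 0.410.
Compositions from xᵢ = zᵢ/(1+V/F(Kᵢ−1)), yᵢ = Kᵢxᵢ:
  MEK: x = 0.080, y = 0.293
  n-octane: x = 0.301, y = 0.359
  ethylbenzene: x = 0.144, y = 0.137
  o-xylene: x = 0.178, y = 0.123
  n-decane: x = 0.297, y = 0.089

x_n-decane = 0.297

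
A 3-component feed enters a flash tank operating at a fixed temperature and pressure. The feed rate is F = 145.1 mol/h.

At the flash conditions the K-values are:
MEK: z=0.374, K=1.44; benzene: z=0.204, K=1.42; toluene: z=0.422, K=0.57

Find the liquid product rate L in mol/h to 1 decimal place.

Newton–Raphson from ψ = 0.68:
  ψ = 0.680: g = -0.0631, g' = -0.221 → ψ = 0.394
  ψ = 0.394: g = -0.0047, g' = -0.192 → ψ = 0.369
Converged at ψ = 0.369.
Then V = ψ·F = 0.3694·145.1 = 53.6 mol/h and L = F − V = 91.5 mol/h.

L = 91.5 mol/h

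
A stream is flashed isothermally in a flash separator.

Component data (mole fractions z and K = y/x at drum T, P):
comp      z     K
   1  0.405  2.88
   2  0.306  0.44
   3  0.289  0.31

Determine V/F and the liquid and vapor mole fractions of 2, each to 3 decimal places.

Newton–Raphson from V/F = 0.61:
  V/F = 0.610: g = -0.2499, g' = -0.942 → V/F = 0.345
  V/F = 0.345: g = -0.0120, g' = -0.911 → V/F = 0.332
Converged at V/F = 0.332.
Compositions from xᵢ = zᵢ/(1+V/F(Kᵢ−1)), yᵢ = Kᵢxᵢ:
  1: x = 0.249, y = 0.718
  2: x = 0.376, y = 0.165
  3: x = 0.375, y = 0.116

V/F = 0.332, x_2 = 0.376, y_2 = 0.165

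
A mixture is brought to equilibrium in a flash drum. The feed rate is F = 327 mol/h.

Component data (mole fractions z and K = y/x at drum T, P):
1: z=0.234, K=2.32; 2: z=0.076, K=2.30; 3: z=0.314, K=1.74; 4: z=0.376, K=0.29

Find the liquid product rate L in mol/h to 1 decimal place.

Rachford–Rice: g(β) = Σ zᵢ(Kᵢ−1)/(1+β(Kᵢ−1)) = 0.
Check two-phase: ΣzᵢKᵢ = 1.373 > 1 and Σzᵢ/Kᵢ = 1.611 > 1, so g(0) = 0.373 > 0 and g(1) = -0.611 < 0.
Newton iteration, β⁰ = 0.5:
  β = 0.500: g = 0.0017, g' = -0.742 → β = 0.502
Converged at β = 0.502.
Then V = β·F = 0.5022·327 = 164.2 mol/h and L = F − V = 162.8 mol/h.

L = 162.8 mol/h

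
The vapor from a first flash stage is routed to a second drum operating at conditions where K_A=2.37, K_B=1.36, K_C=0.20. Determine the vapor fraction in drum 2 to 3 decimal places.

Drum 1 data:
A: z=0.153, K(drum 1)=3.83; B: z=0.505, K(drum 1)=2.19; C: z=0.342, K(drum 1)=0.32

V/F (drum 2) = 0.575

Drum 1:
Newton–Raphson from ψ₁ = 0.57:
  ψ₁ = 0.570: g = 0.1440, g' = -0.855 → ψ₁ = 0.738
  ψ₁ = 0.738: g = -0.0071, g' = -0.969 → ψ₁ = 0.731
Converged at ψ₁ = 0.731.
Drum-1 compositions:
  A: x = 0.050, y = 0.191
  B: x = 0.270, y = 0.591
  C: x = 0.680, y = 0.218
Drum-2 feed = drum-1 vapor: z₂ = (0.1909, 0.5914, 0.2176).
Drum 2:
Material balance + equilibrium reduce to Σ zᵢ(Kᵢ−1)/(1+ψ₂(Kᵢ−1)) = 0.
Check two-phase: ΣzᵢKᵢ = 1.300 > 1 and Σzᵢ/Kᵢ = 1.604 > 1, so g(0) = 0.300 > 0 and g(1) = -0.604 < 0.
Newton–Raphson from ψ₂ = 0.46:
  ψ₂ = 0.460: g = 0.0677, g' = -0.540 → ψ₂ = 0.585
  ψ₂ = 0.585: g = -0.0064, g' = -0.655 → ψ₂ = 0.576
  ψ₂ = 0.576: g = -0.0001, g' = -0.643 → ψ₂ = 0.575
Converged at ψ₂ = 0.575.
  A: x = 0.107, y = 0.253
  B: x = 0.490, y = 0.666
  C: x = 0.403, y = 0.081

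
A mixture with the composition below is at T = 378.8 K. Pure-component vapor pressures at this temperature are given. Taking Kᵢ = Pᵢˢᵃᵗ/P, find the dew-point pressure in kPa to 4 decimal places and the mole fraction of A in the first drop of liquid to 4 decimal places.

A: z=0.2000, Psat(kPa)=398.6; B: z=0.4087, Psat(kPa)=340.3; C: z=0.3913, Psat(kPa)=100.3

Pdew = 178.4423 kPa, x_A = 0.0895

At the dew point ψ → 1, so Σzᵢ/Kᵢ = 1 with Kᵢ = Pᵢˢᵃᵗ/P ⇒ 1/P = Σzᵢ/Pᵢˢᵃᵗ.
1/P = 0.2000/398.6 + 0.4087/340.3 + 0.3913/100.3 = 0.0056041 ⇒ P = 178.4423 kPa
xᵢ = zᵢP/Pᵢˢᵃᵗ ⇒ x_A = 0.2000·178.4423/398.6 = 0.0895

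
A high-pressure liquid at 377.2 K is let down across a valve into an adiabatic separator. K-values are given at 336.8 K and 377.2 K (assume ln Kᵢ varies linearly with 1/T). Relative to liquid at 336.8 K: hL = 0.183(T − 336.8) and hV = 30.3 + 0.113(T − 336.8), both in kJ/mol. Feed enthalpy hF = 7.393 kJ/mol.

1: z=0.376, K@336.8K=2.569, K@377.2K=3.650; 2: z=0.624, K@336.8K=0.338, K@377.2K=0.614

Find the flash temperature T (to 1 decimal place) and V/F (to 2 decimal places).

T = 341.2 K, V/F = 0.22

Adiabatic flash: solve Rachford–Rice at each trial T, then check hF = ψ·hV(T) + (1−ψ)·hL(T).
  T = 336.8 K: K = (2.569, 0.338), RR gives ψ = 0.170, H_out = 5.159 kJ/mol
  T = 377.2 K: K = (3.650, 0.614), RR gives ψ = 0.739, H_out = 27.685 kJ/mol
  T = 357.0 K: K = (3.093, 0.463), RR gives ψ = 0.402, H_out = 15.321 kJ/mol
  T = 346.9 K: K = (2.826, 0.398), RR gives ψ = 0.282, H_out = 10.207 kJ/mol
  T = 341.9 K: K = (2.698, 0.367), RR gives ψ = 0.227, H_out = 7.723 kJ/mol
  T = 339.4 K: K = (2.634, 0.353), RR gives ψ = 0.199, H_out = 6.473 kJ/mol
  T = 340.6 K: K = (2.665, 0.360), RR gives ψ = 0.212, H_out = 7.074 kJ/mol
Linear interpolation between T = 340.6 (H_out = 7.074) and T = 341.9 (H_out = 7.723) on hF = 7.393 gives T ≈ 341.2 K, at which ψ = 0.22.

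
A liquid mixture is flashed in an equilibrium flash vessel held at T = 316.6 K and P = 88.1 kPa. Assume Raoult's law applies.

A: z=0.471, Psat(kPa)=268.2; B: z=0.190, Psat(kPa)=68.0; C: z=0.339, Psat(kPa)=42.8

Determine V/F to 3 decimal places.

Raoult's law: Kᵢ = Pᵢˢᵃᵗ/P = Pᵢˢᵃᵗ/88.1.
  K_A = 268.2/88.1 = 3.04427, K_B = 68.0/88.1 = 0.77185, K_C = 42.8/88.1 = 0.48581
Material balance + equilibrium reduce to Σ zᵢ(Kᵢ−1)/(1+V/F(Kᵢ−1)) = 0.
g(0) = ΣzᵢKᵢ − 1 = 0.745 and g(1) = 1 − Σzᵢ/Kᵢ = -0.099, so a root lies in (0, 1).
Newton–Raphson from V/F = 0.5:
  V/F = 0.500: g = 0.1926, g' = -0.656 → V/F = 0.793
  V/F = 0.793: g = 0.0199, g' = -0.557 → V/F = 0.829
Converged at V/F = 0.829.

V/F = 0.829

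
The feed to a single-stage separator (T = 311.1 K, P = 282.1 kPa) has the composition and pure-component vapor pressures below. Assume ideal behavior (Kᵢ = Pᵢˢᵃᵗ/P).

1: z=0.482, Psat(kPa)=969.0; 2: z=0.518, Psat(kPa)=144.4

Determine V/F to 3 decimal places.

Raoult's law: Kᵢ = Pᵢˢᵃᵗ/P = Pᵢˢᵃᵗ/282.1.
  K_1 = 969.0/282.1 = 3.43495, K_2 = 144.4/282.1 = 0.51188
Rachford–Rice: g(V/F) = Σ zᵢ(Kᵢ−1)/(1+V/F(Kᵢ−1)) = 0.
g(0) = ΣzᵢKᵢ − 1 = 0.921 and g(1) = 1 − Σzᵢ/Kᵢ = -0.152, so a root lies in (0, 1).
Binary case is linear: z₁(K₁−1)(1+V/F(K₂−1)) + z₂(K₂−1)(1+V/F(K₁−1)) = 0
⇒ V/F = [z₁(K₁−1)+z₂(K₂−1)] / [−(K₁−1)(K₂−1)] = 0.9208/1.1886 = 0.775

V/F = 0.775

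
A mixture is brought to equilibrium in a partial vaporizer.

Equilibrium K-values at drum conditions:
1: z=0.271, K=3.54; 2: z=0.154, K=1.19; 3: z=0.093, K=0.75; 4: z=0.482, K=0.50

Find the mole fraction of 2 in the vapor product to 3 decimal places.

y_2 = 0.168

Rachford–Rice: g(ψ) = Σ zᵢ(Kᵢ−1)/(1+ψ(Kᵢ−1)) = 0.
Check two-phase: ΣzᵢKᵢ = 1.453 > 1 and Σzᵢ/Kᵢ = 1.294 > 1, so g(0) = 0.453 > 0 and g(1) = -0.294 < 0.
Newton iteration, ψ⁰ = 0.5:
  ψ = 0.500: g = -0.0179, g' = -0.566 → ψ = 0.468
  ψ = 0.468: g = 0.0003, g' = -0.582 → ψ = 0.469
Converged at ψ = 0.469.
Compositions from xᵢ = zᵢ/(1+ψ(Kᵢ−1)), yᵢ = Kᵢxᵢ:
  1: x = 0.124, y = 0.438
  2: x = 0.141, y = 0.168
  3: x = 0.105, y = 0.079
  4: x = 0.630, y = 0.315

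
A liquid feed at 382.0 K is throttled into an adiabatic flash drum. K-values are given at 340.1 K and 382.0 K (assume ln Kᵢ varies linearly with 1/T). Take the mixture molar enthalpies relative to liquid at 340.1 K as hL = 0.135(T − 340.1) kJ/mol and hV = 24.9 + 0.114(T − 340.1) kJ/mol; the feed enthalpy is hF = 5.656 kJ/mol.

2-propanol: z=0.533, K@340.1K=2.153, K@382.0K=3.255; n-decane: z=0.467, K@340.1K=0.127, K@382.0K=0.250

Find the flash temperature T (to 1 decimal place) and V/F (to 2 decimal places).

T = 341.5 K, V/F = 0.22

Adiabatic flash: solve Rachford–Rice at each trial T, then check hF = ψ·hV(T) + (1−ψ)·hL(T).
  T = 340.1 K: K = (2.153, 0.127), RR gives ψ = 0.206, H_out = 5.117 kJ/mol
  T = 382.0 K: K = (3.255, 0.250), RR gives ψ = 0.504, H_out = 17.752 kJ/mol
  T = 361.1 K: K = (2.681, 0.182), RR gives ψ = 0.374, H_out = 11.973 kJ/mol
  T = 350.6 K: K = (2.410, 0.153), RR gives ψ = 0.298, H_out = 8.771 kJ/mol
  T = 345.4 K: K = (2.281, 0.140), RR gives ψ = 0.255, H_out = 7.036 kJ/mol
  T = 342.8 K: K = (2.218, 0.133), RR gives ψ = 0.232, H_out = 6.117 kJ/mol
  T = 341.5 K: K = (2.187, 0.130), RR gives ψ = 0.219, H_out = 5.642 kJ/mol
Linear interpolation between T = 341.5 (H_out = 5.642) and T = 342.8 (H_out = 6.117) on hF = 5.656 gives T ≈ 341.5 K, at which ψ = 0.22.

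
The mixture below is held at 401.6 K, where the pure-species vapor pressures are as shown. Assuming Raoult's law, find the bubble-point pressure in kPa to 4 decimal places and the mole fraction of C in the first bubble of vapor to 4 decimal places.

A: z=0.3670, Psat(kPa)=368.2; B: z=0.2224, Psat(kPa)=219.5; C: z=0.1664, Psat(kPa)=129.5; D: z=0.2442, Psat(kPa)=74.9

At the bubble point ψ → 0, so ΣzᵢKᵢ = 1 with Kᵢ = Pᵢˢᵃᵗ/P ⇒ P = ΣzᵢPᵢˢᵃᵗ.
P = 0.3670·368.2 + 0.2224·219.5 + 0.1664·129.5 + 0.2442·74.9 = 223.7856 kPa
yᵢ = zᵢPᵢˢᵃᵗ/P ⇒ y_C = 0.1664·129.5/223.7856 = 0.0963

Pbub = 223.7856 kPa, y_C = 0.0963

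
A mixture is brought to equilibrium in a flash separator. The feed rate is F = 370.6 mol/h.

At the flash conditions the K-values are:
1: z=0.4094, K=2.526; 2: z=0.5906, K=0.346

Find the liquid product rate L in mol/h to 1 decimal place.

L = 282.0 mol/h

Let β = V/F and solve Σ zᵢ(Kᵢ−1)/(1+β(Kᵢ−1)) = 0.
Feasibility: ΣzᵢKᵢ = 1.2385, Σzᵢ/Kᵢ = 1.8690 — both > 1, two phases present.
Binary case is linear: z₁(K₁−1)(1+β(K₂−1)) + z₂(K₂−1)(1+β(K₁−1)) = 0
⇒ β = [z₁(K₁−1)+z₂(K₂−1)] / [−(K₁−1)(K₂−1)] = 0.23849/0.99800 = 0.2390
Then V = β·F = 0.2390·370.6 = 88.6 mol/h and L = F − V = 282.0 mol/h.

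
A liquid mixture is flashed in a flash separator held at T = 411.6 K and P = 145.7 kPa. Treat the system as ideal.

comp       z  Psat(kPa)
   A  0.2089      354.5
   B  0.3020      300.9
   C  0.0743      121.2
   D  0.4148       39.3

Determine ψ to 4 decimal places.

ψ = 0.3674

Raoult's law: Kᵢ = Pᵢˢᵃᵗ/P = Pᵢˢᵃᵗ/145.7.
  K_A = 354.5/145.7 = 2.433082, K_B = 300.9/145.7 = 2.065202, K_C = 121.2/145.7 = 0.831846, K_D = 39.3/145.7 = 0.269732
Material balance + equilibrium reduce to Σ zᵢ(Kᵢ−1)/(1+ψ(Kᵢ−1)) = 0.
Feasibility: ΣzᵢKᵢ = 1.3057, Σzᵢ/Kᵢ = 1.8592 — both > 1, two phases present.
Iterate (Newton) starting at ψ = 0.5:
  ψ = 0.5000: g = -0.10647, g' = -0.8428 → ψ = 0.3737
  ψ = 0.3737: g = -0.00486, g' = -0.7781 → ψ = 0.3674
Converged at ψ = 0.3674.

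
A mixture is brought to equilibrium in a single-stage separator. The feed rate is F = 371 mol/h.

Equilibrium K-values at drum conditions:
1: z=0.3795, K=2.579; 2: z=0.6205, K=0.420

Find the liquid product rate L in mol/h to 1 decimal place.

L = 274.0 mol/h

Material balance + equilibrium reduce to Σ zᵢ(Kᵢ−1)/(1+β(Kᵢ−1)) = 0.
Feasibility: ΣzᵢKᵢ = 1.2393, Σzᵢ/Kᵢ = 1.6245 — both > 1, two phases present.
Binary case is linear: z₁(K₁−1)(1+β(K₂−1)) + z₂(K₂−1)(1+β(K₁−1)) = 0
⇒ β = [z₁(K₁−1)+z₂(K₂−1)] / [−(K₁−1)(K₂−1)] = 0.23934/0.91582 = 0.2613
Then V = β·F = 0.2613·371 = 97.0 mol/h and L = F − V = 274.0 mol/h.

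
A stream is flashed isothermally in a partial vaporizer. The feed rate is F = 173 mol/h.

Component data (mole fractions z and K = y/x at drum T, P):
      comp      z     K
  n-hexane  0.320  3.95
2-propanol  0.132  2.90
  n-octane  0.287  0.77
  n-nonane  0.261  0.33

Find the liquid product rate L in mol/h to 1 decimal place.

Let ψ = V/F and solve Σ zᵢ(Kᵢ−1)/(1+ψ(Kᵢ−1)) = 0.
Feasibility: ΣzᵢKᵢ = 1.954, Σzᵢ/Kᵢ = 1.290 — both > 1, two phases present.
Newton–Raphson from ψ = 0.45:
  ψ = 0.450: g = 0.2168, g' = -0.912 → ψ = 0.688
  ψ = 0.688: g = 0.0176, g' = -0.818 → ψ = 0.709
Converged at ψ = 0.709.
Then V = ψ·F = 0.7093·173 = 122.7 mol/h and L = F − V = 50.3 mol/h.

L = 50.3 mol/h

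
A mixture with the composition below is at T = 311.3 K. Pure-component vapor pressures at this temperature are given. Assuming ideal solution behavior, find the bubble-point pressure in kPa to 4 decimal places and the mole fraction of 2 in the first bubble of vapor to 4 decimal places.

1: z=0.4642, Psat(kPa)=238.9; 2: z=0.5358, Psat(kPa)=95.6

Pbub = 162.1199 kPa, y_2 = 0.3160

At the bubble point ψ → 0, so ΣzᵢKᵢ = 1 with Kᵢ = Pᵢˢᵃᵗ/P ⇒ P = ΣzᵢPᵢˢᵃᵗ.
P = 0.4642·238.9 + 0.5358·95.6 = 162.1199 kPa
yᵢ = zᵢPᵢˢᵃᵗ/P ⇒ y_2 = 0.5358·95.6/162.1199 = 0.3160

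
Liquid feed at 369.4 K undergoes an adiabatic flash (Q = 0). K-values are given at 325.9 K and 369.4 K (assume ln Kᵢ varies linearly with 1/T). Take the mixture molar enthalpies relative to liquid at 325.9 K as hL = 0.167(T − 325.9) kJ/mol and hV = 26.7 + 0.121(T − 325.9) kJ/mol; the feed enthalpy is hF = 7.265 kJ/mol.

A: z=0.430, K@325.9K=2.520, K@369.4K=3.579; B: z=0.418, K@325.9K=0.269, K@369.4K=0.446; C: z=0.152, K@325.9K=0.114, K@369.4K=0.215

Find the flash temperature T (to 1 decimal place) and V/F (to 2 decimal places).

T = 332.7 K, V/F = 0.23

Adiabatic flash: solve Rachford–Rice at each trial T, then check hF = ψ·hV(T) + (1−ψ)·hL(T).
  T = 325.9 K: K = (2.520, 0.269, 0.114), RR gives ψ = 0.181, H_out = 4.834 kJ/mol
  T = 369.4 K: K = (3.579, 0.446, 0.215), RR gives ψ = 0.469, H_out = 18.853 kJ/mol
  T = 347.6 K: K = (3.035, 0.352, 0.160), RR gives ψ = 0.332, H_out = 12.151 kJ/mol
  T = 336.8 K: K = (2.775, 0.309, 0.136), RR gives ψ = 0.261, H_out = 8.650 kJ/mol
  T = 331.4 K: K = (2.648, 0.289, 0.125), RR gives ψ = 0.223, H_out = 6.805 kJ/mol
  T = 334.1 K: K = (2.711, 0.299, 0.130), RR gives ψ = 0.242, H_out = 7.737 kJ/mol
  T = 332.8 K: K = (2.681, 0.294, 0.127), RR gives ψ = 0.233, H_out = 7.291 kJ/mol
Linear interpolation between T = 331.4 (H_out = 6.805) and T = 332.8 (H_out = 7.291) on hF = 7.265 gives T ≈ 332.7 K, at which ψ = 0.23.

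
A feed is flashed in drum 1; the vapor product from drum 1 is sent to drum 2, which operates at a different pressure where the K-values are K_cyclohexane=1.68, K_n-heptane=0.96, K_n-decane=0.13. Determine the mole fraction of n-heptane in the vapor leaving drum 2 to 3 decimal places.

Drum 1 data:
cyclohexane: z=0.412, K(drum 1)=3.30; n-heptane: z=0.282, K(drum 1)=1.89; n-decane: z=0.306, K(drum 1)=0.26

Drum 1:
Material balance + equilibrium reduce to Σ zᵢ(Kᵢ−1)/(1+ψ₁(Kᵢ−1)) = 0.
g(0) = ΣzᵢKᵢ − 1 = 0.972 and g(1) = 1 − Σzᵢ/Kᵢ = -0.451, so a root lies in (0, 1).
Newton–Raphson from ψ₁ = 0.5:
  ψ₁ = 0.500: g = 0.2550, g' = -1.001 → ψ₁ = 0.755
  ψ₁ = 0.755: g = -0.0165, g' = -1.231 → ψ₁ = 0.741
Converged at ψ₁ = 0.741.
Drum-1 compositions:
  cyclohexane: x = 0.152, y = 0.503
  n-heptane: x = 0.170, y = 0.321
  n-decane: x = 0.678, y = 0.176
Drum-2 feed = drum-1 vapor: z₂ = (0.5027, 0.3211, 0.1762).
Drum 2:
Material balance + equilibrium reduce to Σ zᵢ(Kᵢ−1)/(1+ψ₂(Kᵢ−1)) = 0.
Check two-phase: ΣzᵢKᵢ = 1.176 > 1 and Σzᵢ/Kᵢ = 1.989 > 1, so g(0) = 0.176 > 0 and g(1) = -0.989 < 0.
Iterate (Newton) starting at ψ₂ = 0.5:
  ψ₂ = 0.500: g = -0.0294, g' = -0.548 → ψ₂ = 0.446
  ψ₂ = 0.446: g = -0.0015, g' = -0.494 → ψ₂ = 0.443
Converged at ψ₂ = 0.443.
  cyclohexane: x = 0.386, y = 0.649
  n-heptane: x = 0.327, y = 0.314
  n-decane: x = 0.287, y = 0.037

y_n-heptane (drum 2) = 0.314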